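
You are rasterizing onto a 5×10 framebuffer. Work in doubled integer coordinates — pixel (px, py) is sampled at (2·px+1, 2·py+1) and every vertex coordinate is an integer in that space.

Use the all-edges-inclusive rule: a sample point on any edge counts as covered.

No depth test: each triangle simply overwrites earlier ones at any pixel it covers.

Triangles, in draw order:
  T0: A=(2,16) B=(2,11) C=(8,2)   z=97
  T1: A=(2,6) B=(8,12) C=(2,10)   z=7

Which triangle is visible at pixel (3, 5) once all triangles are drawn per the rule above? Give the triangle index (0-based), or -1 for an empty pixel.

T0:
  2·area = 30
  edge (2, 16)→(2, 11): d=(0,-5) inclusive
  edge (2, 11)→(8, 2): d=(6,-9) inclusive
  edge (8, 2)→(2, 16): d=(-6,14) inclusive
    (2,3)@(5, 7): e=[15,3,12] → █
    (3,3)@(7, 7): e=[25,21,-16] → ·
    (2,4)@(5, 9): e=[15,15,0] → █  [on edge]
    (3,4)@(7, 9): e=[25,33,-28] → ·
    (1,5)@(3, 11): e=[5,9,16] → █
    (2,5)@(5, 11): e=[15,27,-12] → ·
    (1,6)@(3, 13): e=[5,21,4] → █
    (2,6)@(5, 13): e=[15,39,-24] → ·
    (1,7)@(3, 15): e=[5,33,-8] → ·
  covered (4 px):
    · · · · ·
    · · · · ·
    · · · · ·
    · · █ · ·
    · · █ · ·
    · █ · · ·
    · █ · · ·
    · · · · ·
    · · · · ·
    · · · · ·
T1:
  2·area = 24
  edge (2, 6)→(8, 12): d=(6,6) inclusive
  edge (8, 12)→(2, 10): d=(-6,-2) inclusive
  edge (2, 10)→(2, 6): d=(0,-4) inclusive
    (0,2)@(1, 5): e=[0,28,-4] → ·  [on edge]
    (1,3)@(3, 7): e=[0,20,4] → █  [on edge]
    (2,3)@(5, 7): e=[-12,24,12] → ·
    (1,4)@(3, 9): e=[12,8,4] → █
    (2,4)@(5, 9): e=[0,12,12] → █  [on edge]
    (3,4)@(7, 9): e=[-12,16,20] → ·
    (1,5)@(3, 11): e=[24,-4,4] → ·
    (2,5)@(5, 11): e=[12,0,12] → █  [on edge]
    (3,5)@(7, 11): e=[0,4,20] → █  [on edge]
    (4,5)@(9, 11): e=[-12,8,28] → ·
    (2,6)@(5, 13): e=[24,-12,12] → ·
    (3,6)@(7, 13): e=[12,-8,20] → ·
    (4,6)@(9, 13): e=[0,-4,28] → ·  [on edge]
  covered (5 px):
    · · · · ·
    · · · · ·
    · · · · ·
    · █ · · ·
    · █ █ · ·
    · · █ █ ·
    · · · · ·
    · · · · ·
    · · · · ·
    · · · · ·

Z-buffer (winner per pixel, '.' = empty):
  . . . . .
  . . . . .
  . . . . .
  . 1 0 . .
  . 1 1 . .
  . 0 1 1 .
  . 0 . . .
  . . . . .
  . . . . .
  . . . . .

Final: 1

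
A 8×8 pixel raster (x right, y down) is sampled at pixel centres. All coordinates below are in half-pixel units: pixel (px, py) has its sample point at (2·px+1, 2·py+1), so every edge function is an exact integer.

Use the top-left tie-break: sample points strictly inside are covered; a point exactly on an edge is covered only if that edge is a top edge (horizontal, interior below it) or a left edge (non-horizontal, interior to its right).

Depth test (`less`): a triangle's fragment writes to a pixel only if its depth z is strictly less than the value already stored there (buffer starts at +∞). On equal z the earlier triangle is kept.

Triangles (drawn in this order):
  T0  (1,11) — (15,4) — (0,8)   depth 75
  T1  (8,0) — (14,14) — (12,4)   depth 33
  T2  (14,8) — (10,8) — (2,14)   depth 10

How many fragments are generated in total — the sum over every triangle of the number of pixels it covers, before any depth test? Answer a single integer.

T0:
  2·area = 49  (B↔C swapped to make it positive)
  edge (1, 11)→(0, 8): d=(-1,-3) top-left  bias=+0
  edge (0, 8)→(15, 4): d=(15,-4) top-left  bias=+0
  edge (15, 4)→(1, 11): d=(-14,7) right/bottom  bias=-1
    (6,2)@(13, 5): e=[42,7,0] → ·  [on edge]
    (2,3)@(5, 7): e=[16,5,28] → █
    (3,3)@(7, 7): e=[22,13,14] → █
    (4,3)@(9, 7): e=[28,21,0] → ·  [on edge]
    (0,4)@(1, 9): e=[2,19,28] → █
    (1,4)@(3, 9): e=[8,27,14] → █
    (2,4)@(5, 9): e=[14,35,0] → ·  [on edge]
    (3,4)@(7, 9): e=[20,43,-14] → ·
    (0,5)@(1, 11): e=[0,49,0] → ·  [on edge]
    (1,5)@(3, 11): e=[6,57,-14] → ·
  covered (4 px):
    · · · · · · · ·
    · · · · · · · ·
    · · · · · · · ·
    · · █ █ · · · ·
    █ █ · · · · · ·
    · · · · · · · ·
    · · · · · · · ·
    · · · · · · · ·
T1:
  2·area = 32  (B↔C swapped to make it positive)
  edge (8, 0)→(12, 4): d=(4,4) right/bottom  bias=-1
  edge (12, 4)→(14, 14): d=(2,10) right/bottom  bias=-1
  edge (14, 14)→(8, 0): d=(-6,-14) top-left  bias=+0
    (4,0)@(9, 1): e=[0,24,8] → ·  [on edge]
    (5,1)@(11, 3): e=[0,8,24] → ·  [on edge]
    (5,2)@(11, 5): e=[8,12,12] → █
    (6,2)@(13, 5): e=[0,-8,40] → ·  [on edge]
    (5,3)@(11, 7): e=[16,16,0] → █  [on edge]
    (6,3)@(13, 7): e=[8,-4,28] → ·
    (7,3)@(15, 7): e=[0,-24,56] → ·  [on edge]
    (5,4)@(11, 9): e=[24,20,-12] → ·
    (6,4)@(13, 9): e=[16,0,16] → ·  [on edge]
    (6,5)@(13, 11): e=[24,4,4] → █
    (7,5)@(15, 11): e=[16,-16,32] → ·
    (6,6)@(13, 13): e=[32,8,-8] → ·
  covered (3 px):
    · · · · · · · ·
    · · · · · · · ·
    · · · · · █ · ·
    · · · · · █ · ·
    · · · · · · · ·
    · · · · · · █ ·
    · · · · · · · ·
    · · · · · · · ·
T2:
  2·area = 24  (B↔C swapped to make it positive)
  edge (14, 8)→(2, 14): d=(-12,6) right/bottom  bias=-1
  edge (2, 14)→(10, 8): d=(8,-6) top-left  bias=+0
  edge (10, 8)→(14, 8): d=(4,0) top-left  bias=+0
    (4,4)@(9, 9): e=[18,2,4] → █
    (5,4)@(11, 9): e=[6,14,4] → █
    (6,4)@(13, 9): e=[-6,26,4] → ·
    (3,5)@(7, 11): e=[6,6,12] → █
    (4,5)@(9, 11): e=[-6,18,12] → ·
    (5,5)@(11, 11): e=[-18,30,12] → ·
    (3,6)@(7, 13): e=[-18,22,20] → ·
  covered (3 px):
    · · · · · · · ·
    · · · · · · · ·
    · · · · · · · ·
    · · · · · · · ·
    · · · · █ █ · ·
    · · · █ · · · ·
    · · · · · · · ·
    · · · · · · · ·

Final: 10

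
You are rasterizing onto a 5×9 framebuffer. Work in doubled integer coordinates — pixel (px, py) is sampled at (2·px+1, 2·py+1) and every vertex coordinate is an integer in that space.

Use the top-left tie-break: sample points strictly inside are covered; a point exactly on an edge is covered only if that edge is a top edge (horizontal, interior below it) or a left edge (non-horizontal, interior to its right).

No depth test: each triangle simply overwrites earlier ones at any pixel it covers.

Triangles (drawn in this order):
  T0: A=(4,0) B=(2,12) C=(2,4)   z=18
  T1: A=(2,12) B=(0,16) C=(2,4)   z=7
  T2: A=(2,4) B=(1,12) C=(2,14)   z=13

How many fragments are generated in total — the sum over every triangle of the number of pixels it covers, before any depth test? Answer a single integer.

T0:
  2·area = 16
  edge (4, 0)→(2, 12): d=(-2,12) right/bottom  bias=-1
  edge (2, 12)→(2, 4): d=(0,-8) top-left  bias=+0
  edge (2, 4)→(4, 0): d=(2,-4) top-left  bias=+0
    (1,1)@(3, 3): e=[6,8,2] → █
    (2,1)@(5, 3): e=[-18,24,10] → ·
    (1,2)@(3, 5): e=[2,8,6] → █
    (2,2)@(5, 5): e=[-22,24,14] → ·
    (1,3)@(3, 7): e=[-2,8,10] → ·
  covered (2 px):
    · · · · ·
    · █ · · ·
    · █ · · ·
    · · · · ·
    · · · · ·
    · · · · ·
    · · · · ·
    · · · · ·
    · · · · ·
T1:
  2·area = 16
  edge (2, 12)→(0, 16): d=(-2,4) right/bottom  bias=-1
  edge (0, 16)→(2, 4): d=(2,-12) top-left  bias=+0
  edge (2, 4)→(2, 12): d=(0,8) right/bottom  bias=-1
    (0,5)@(1, 11): e=[6,2,8] → █
    (1,5)@(3, 11): e=[-2,26,-8] → ·
    (0,6)@(1, 13): e=[2,6,8] → █
    (1,6)@(3, 13): e=[-6,30,-8] → ·
    (0,7)@(1, 15): e=[-2,10,8] → ·
  covered (2 px):
    · · · · ·
    · · · · ·
    · · · · ·
    · · · · ·
    · · · · ·
    █ · · · ·
    █ · · · ·
    · · · · ·
    · · · · ·
T2:
  2·area = 10  (B↔C swapped to make it positive)
  edge (2, 4)→(2, 14): d=(0,10) right/bottom  bias=-1
  edge (2, 14)→(1, 12): d=(-1,-2) top-left  bias=+0
  edge (1, 12)→(2, 4): d=(1,-8) top-left  bias=+0
  covered (0 px):
    · · · · ·
    · · · · ·
    · · · · ·
    · · · · ·
    · · · · ·
    · · · · ·
    · · · · ·
    · · · · ·
    · · · · ·

Answer: 4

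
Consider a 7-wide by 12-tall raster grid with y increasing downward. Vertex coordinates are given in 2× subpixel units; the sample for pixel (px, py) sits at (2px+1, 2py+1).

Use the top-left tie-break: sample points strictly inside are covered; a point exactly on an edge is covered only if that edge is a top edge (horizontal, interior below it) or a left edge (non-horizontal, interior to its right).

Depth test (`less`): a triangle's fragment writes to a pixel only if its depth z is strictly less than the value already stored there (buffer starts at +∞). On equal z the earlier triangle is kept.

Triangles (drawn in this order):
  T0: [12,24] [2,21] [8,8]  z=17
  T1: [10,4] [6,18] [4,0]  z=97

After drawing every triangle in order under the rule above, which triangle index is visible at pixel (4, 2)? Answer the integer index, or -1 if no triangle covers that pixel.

T0:
  2·area = 148
  edge (12, 24)→(2, 21): d=(-10,-3) top-left  bias=+0
  edge (2, 21)→(8, 8): d=(6,-13) top-left  bias=+0
  edge (8, 8)→(12, 24): d=(4,16) right/bottom  bias=-1
    (3,5)@(7, 11): e=[115,5,28] → █
    (4,5)@(9, 11): e=[121,31,-4] → ·
    (3,6)@(7, 13): e=[95,17,36] → █
    (4,6)@(9, 13): e=[101,43,4] → █
    (5,6)@(11, 13): e=[107,69,-28] → ·
    (2,7)@(5, 15): e=[69,3,76] → █
    (5,7)@(11, 15): e=[87,81,-20] → ·
    (2,8)@(5, 17): e=[49,15,84] → █
    (5,8)@(11, 17): e=[67,93,-12] → ·
    (1,9)@(3, 19): e=[23,1,124] → █
    (5,9)@(11, 19): e=[47,105,-4] → ·
    (1,10)@(3, 21): e=[3,13,132] → █
  covered (20 px):
    · · · · · · ·
    · · · · · · ·
    · · · · · · ·
    · · · · · · ·
    · · · · · · ·
    · · · █ · · ·
    · · · █ █ · ·
    · · █ █ █ · ·
    · · █ █ █ · ·
    · █ █ █ █ · ·
    · █ █ █ █ █ ·
    · · · · █ █ ·
T1:
  2·area = 100
  edge (10, 4)→(6, 18): d=(-4,14) right/bottom  bias=-1
  edge (6, 18)→(4, 0): d=(-2,-18) top-left  bias=+0
  edge (4, 0)→(10, 4): d=(6,4) right/bottom  bias=-1
    (2,0)@(5, 1): e=[82,16,2] → █
    (3,0)@(7, 1): e=[54,52,-6] → ·
    (2,1)@(5, 3): e=[74,12,14] → █
    (3,1)@(7, 3): e=[46,48,6] → █
    (4,1)@(9, 3): e=[18,84,-2] → ·
    (2,2)@(5, 5): e=[66,8,26] → █
    (4,2)@(9, 5): e=[10,80,10] → █
    (5,2)@(11, 5): e=[-18,116,2] → ·
    (2,3)@(5, 7): e=[58,4,38] → █
    (5,3)@(11, 7): e=[-26,112,14] → ·
    (2,4)@(5, 9): e=[50,0,50] → █  [on edge]
    (4,4)@(9, 9): e=[-6,72,34] → ·
  covered (13 px):
    · · █ · · · ·
    · · █ █ · · ·
    · · █ █ █ · ·
    · · █ █ █ · ·
    · · █ █ · · ·
    · · · █ · · ·
    · · · █ · · ·
    · · · · · · ·
    · · · · · · ·
    · · · · · · ·
    · · · · · · ·
    · · · · · · ·

Z-buffer (winner per pixel, '.' = empty):
  . . 1 . . . .
  . . 1 1 . . .
  . . 1 1 1 . .
  . . 1 1 1 . .
  . . 1 1 . . .
  . . . 0 . . .
  . . . 0 0 . .
  . . 0 0 0 . .
  . . 0 0 0 . .
  . 0 0 0 0 . .
  . 0 0 0 0 0 .
  . . . . 0 0 .

Result: 1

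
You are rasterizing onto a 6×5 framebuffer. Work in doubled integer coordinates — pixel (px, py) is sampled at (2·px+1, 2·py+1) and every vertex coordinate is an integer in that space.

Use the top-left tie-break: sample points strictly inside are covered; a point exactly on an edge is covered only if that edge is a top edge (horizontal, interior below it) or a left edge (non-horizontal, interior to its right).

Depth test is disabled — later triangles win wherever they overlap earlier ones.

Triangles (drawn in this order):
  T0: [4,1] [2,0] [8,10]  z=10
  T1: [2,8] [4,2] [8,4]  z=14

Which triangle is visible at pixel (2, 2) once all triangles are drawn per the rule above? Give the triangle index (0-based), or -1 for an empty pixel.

T0:
  2·area = 14  (B↔C swapped to make it positive)
  edge (4, 1)→(8, 10): d=(4,9) right/bottom  bias=-1
  edge (8, 10)→(2, 0): d=(-6,-10) top-left  bias=+0
  edge (2, 0)→(4, 1): d=(2,1) right/bottom  bias=-1
    (1,0)@(3, 1): e=[9,4,1] → █
    (2,0)@(5, 1): e=[-9,24,-1] → ·
    (1,1)@(3, 3): e=[17,-8,5] → ·
    (2,2)@(5, 5): e=[7,0,7] → █  [on edge]
    (3,2)@(7, 5): e=[-11,20,5] → ·
    (2,3)@(5, 7): e=[15,-12,11] → ·
  covered (2 px):
    · █ · · · ·
    · · · · · ·
    · · █ · · ·
    · · · · · ·
    · · · · · ·
T1:
  2·area = 28
  edge (2, 8)→(4, 2): d=(2,-6) top-left  bias=+0
  edge (4, 2)→(8, 4): d=(4,2) right/bottom  bias=-1
  edge (8, 4)→(2, 8): d=(-6,4) right/bottom  bias=-1
    (2,1)@(5, 3): e=[8,2,18] → █
    (3,1)@(7, 3): e=[20,-2,10] → ·
    (1,2)@(3, 5): e=[0,14,14] → █  [on edge]
    (3,2)@(7, 5): e=[24,6,-2] → ·
    (1,3)@(3, 7): e=[4,22,2] → █
    (2,3)@(5, 7): e=[16,18,-6] → ·
    (1,4)@(3, 9): e=[8,30,-10] → ·
  covered (4 px):
    · · · · · ·
    · · █ · · ·
    · █ █ · · ·
    · █ · · · ·
    · · · · · ·

Z-buffer (winner per pixel, '.' = empty):
  . 0 . . . .
  . . 1 . . .
  . 1 1 . . .
  . 1 . . . .
  . . . . . .

Result: 1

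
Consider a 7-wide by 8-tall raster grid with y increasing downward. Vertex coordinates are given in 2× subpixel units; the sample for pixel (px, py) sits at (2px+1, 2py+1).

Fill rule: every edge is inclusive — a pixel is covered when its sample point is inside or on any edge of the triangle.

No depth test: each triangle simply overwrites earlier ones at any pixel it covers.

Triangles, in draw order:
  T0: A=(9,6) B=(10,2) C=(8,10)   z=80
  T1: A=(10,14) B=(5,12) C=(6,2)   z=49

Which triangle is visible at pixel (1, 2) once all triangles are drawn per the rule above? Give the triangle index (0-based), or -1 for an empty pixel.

T0:
  degenerate (2·area = 0) — covers nothing
T1:
  2·area = 52
  edge (10, 14)→(5, 12): d=(-5,-2) inclusive
  edge (5, 12)→(6, 2): d=(1,-10) inclusive
  edge (6, 2)→(10, 14): d=(4,12) inclusive
    (3,2)@(7, 5): e=[39,13,0] → █  [on edge]
    (4,2)@(9, 5): e=[43,33,-24] → ·
    (3,3)@(7, 7): e=[29,15,8] → █
    (4,3)@(9, 7): e=[33,35,-16] → ·
    (3,4)@(7, 9): e=[19,17,16] → █
    (4,4)@(9, 9): e=[23,37,-8] → ·
    (3,5)@(7, 11): e=[9,19,24] → █
    (4,5)@(9, 11): e=[13,39,0] → █  [on edge]
    (5,5)@(11, 11): e=[17,59,-24] → ·
    (3,6)@(7, 13): e=[-1,21,32] → ·
    (4,6)@(9, 13): e=[3,41,8] → █
    (5,6)@(11, 13): e=[7,61,-16] → ·
  covered (6 px):
    · · · · · · ·
    · · · · · · ·
    · · · █ · · ·
    · · · █ · · ·
    · · · █ · · ·
    · · · █ █ · ·
    · · · · █ · ·
    · · · · · · ·

Z-buffer (winner per pixel, '.' = empty):
  . . . . . . .
  . . . . . . .
  . . . 1 . . .
  . . . 1 . . .
  . . . 1 . . .
  . . . 1 1 . .
  . . . . 1 . .
  . . . . . . .

Answer: -1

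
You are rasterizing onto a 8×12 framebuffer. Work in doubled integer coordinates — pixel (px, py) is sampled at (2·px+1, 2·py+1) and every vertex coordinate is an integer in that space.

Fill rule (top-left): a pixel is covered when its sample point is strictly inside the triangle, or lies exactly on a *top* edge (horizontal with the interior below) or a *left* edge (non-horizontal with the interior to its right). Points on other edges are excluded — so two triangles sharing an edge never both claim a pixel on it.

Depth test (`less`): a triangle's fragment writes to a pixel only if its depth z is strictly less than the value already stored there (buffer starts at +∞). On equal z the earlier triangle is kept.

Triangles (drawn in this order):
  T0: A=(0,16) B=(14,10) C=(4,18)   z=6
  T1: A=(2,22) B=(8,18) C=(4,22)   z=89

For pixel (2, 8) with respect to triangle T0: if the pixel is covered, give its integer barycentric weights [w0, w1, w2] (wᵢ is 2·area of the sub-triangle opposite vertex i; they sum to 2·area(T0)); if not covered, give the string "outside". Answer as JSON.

T0:
  2·area = 52
  edge (0, 16)→(14, 10): d=(14,-6) top-left  bias=+0
  edge (14, 10)→(4, 18): d=(-10,8) right/bottom  bias=-1
  edge (4, 18)→(0, 16): d=(-4,-2) top-left  bias=+0
    (3,6)@(7, 13): e=[0,26,26] → █  [on edge]
    (4,6)@(9, 13): e=[12,10,30] → █
    (5,6)@(11, 13): e=[24,-6,34] → ·
    (1,7)@(3, 15): e=[4,38,10] → █
    (2,7)@(5, 15): e=[16,22,14] → █
    (4,7)@(9, 15): e=[40,-10,22] → ·
    (1,8)@(3, 17): e=[32,18,2] → █
    (3,8)@(7, 17): e=[56,-14,10] → ·
    (1,9)@(3, 19): e=[60,-2,-6] → ·
    (2,9)@(5, 19): e=[72,-18,-2] → ·
  covered (7 px):
    · · · · · · · ·
    · · · · · · · ·
    · · · · · · · ·
    · · · · · · · ·
    · · · · · · · ·
    · · · · · · · ·
    · · · █ █ · · ·
    · █ █ █ · · · ·
    · █ █ · · · · ·
    · · · · · · · ·
    · · · · · · · ·
    · · · · · · · ·
T1:
  2·area = 8
  edge (2, 22)→(8, 18): d=(6,-4) top-left  bias=+0
  edge (8, 18)→(4, 22): d=(-4,4) right/bottom  bias=-1
  edge (4, 22)→(2, 22): d=(-2,0) right/bottom  bias=-1
    (7,5)@(15, 11): e=[-14,0,22] → ·  [on edge]
    (6,6)@(13, 13): e=[-10,0,18] → ·  [on edge]
    (5,7)@(11, 15): e=[-6,0,14] → ·  [on edge]
    (4,8)@(9, 17): e=[-2,0,10] → ·  [on edge]
    (3,9)@(7, 19): e=[2,0,6] → ·  [on edge]
    (2,10)@(5, 21): e=[6,0,2] → ·  [on edge]
    (1,11)@(3, 23): e=[10,0,-2] → ·  [on edge]
  covered (0 px):
    · · · · · · · ·
    · · · · · · · ·
    · · · · · · · ·
    · · · · · · · ·
    · · · · · · · ·
    · · · · · · · ·
    · · · · · · · ·
    · · · · · · · ·
    · · · · · · · ·
    · · · · · · · ·
    · · · · · · · ·
    · · · · · · · ·

Final: [2,6,44]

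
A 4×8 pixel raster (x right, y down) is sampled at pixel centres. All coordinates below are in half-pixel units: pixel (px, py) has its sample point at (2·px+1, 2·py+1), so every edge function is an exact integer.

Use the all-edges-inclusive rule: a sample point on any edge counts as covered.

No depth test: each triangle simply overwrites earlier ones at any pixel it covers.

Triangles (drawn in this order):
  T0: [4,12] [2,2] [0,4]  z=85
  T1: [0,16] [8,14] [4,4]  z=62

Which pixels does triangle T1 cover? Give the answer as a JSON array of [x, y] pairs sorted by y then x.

T0:
  2·area = 24  (B↔C swapped to make it positive)
  edge (4, 12)→(0, 4): d=(-4,-8) inclusive
  edge (0, 4)→(2, 2): d=(2,-2) inclusive
  edge (2, 2)→(4, 12): d=(2,10) inclusive
    (1,0)@(3, 1): e=[36,0,-12] → ·  [on edge]
    (0,1)@(1, 3): e=[12,0,12] → #  [on edge]
    (1,1)@(3, 3): e=[28,4,-8] → ·
    (0,2)@(1, 5): e=[4,4,16] → #
    (1,2)@(3, 5): e=[20,8,-4] → ·
    (0,3)@(1, 7): e=[-4,8,20] → ·
    (1,3)@(3, 7): e=[12,12,0] → #  [on edge]
    (2,3)@(5, 7): e=[28,16,-20] → ·
    (1,4)@(3, 9): e=[4,16,4] → #
    (2,4)@(5, 9): e=[20,20,-16] → ·
    (1,5)@(3, 11): e=[-4,20,8] → ·
  covered (4 px):
    · · · ·
    # · · ·
    # · · ·
    · # · ·
    · # · ·
    · · · ·
    · · · ·
    · · · ·
T1:
  2·area = 88  (B↔C swapped to make it positive)
  edge (0, 16)→(4, 4): d=(4,-12) inclusive
  edge (4, 4)→(8, 14): d=(4,10) inclusive
  edge (8, 14)→(0, 16): d=(-8,2) inclusive
    (2,0)@(5, 1): e=[0,-22,110] → ·  [on edge]
    (1,3)@(3, 7): e=[0,22,66] → #  [on edge]
    (2,3)@(5, 7): e=[24,2,62] → #
    (3,3)@(7, 7): e=[48,-18,58] → ·
    (1,4)@(3, 9): e=[8,30,50] → #
    (3,4)@(7, 9): e=[56,-10,42] → ·
    (1,5)@(3, 11): e=[16,38,34] → #
    (3,5)@(7, 11): e=[64,-2,26] → ·
    (0,6)@(1, 13): e=[0,66,22] → #  [on edge]
    (3,6)@(7, 13): e=[72,6,10] → #
    (0,7)@(1, 15): e=[8,74,6] → #
    (2,7)@(5, 15): e=[56,34,-2] → ·
  covered (12 px):
    · · · ·
    · · · ·
    · · · ·
    · # # ·
    · # # ·
    · # # ·
    # # # #
    # # · ·

Final: [[1,3],[2,3],[1,4],[2,4],[1,5],[2,5],[0,6],[1,6],[2,6],[3,6],[0,7],[1,7]]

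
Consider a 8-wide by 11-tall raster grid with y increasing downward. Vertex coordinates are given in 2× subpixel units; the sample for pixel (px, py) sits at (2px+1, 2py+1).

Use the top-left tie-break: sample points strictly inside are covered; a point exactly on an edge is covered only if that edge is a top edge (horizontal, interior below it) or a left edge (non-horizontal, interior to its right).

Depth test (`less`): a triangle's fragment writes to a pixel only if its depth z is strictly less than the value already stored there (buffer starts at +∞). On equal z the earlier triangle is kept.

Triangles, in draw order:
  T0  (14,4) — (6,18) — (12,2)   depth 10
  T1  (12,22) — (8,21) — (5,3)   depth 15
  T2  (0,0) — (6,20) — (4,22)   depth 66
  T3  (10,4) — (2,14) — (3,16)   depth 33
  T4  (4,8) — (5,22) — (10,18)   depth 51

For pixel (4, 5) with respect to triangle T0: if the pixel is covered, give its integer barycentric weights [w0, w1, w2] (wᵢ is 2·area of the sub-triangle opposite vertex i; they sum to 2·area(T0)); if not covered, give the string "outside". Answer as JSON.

T0:
  2·area = 44
  edge (14, 4)→(6, 18): d=(-8,14) right/bottom  bias=-1
  edge (6, 18)→(12, 2): d=(6,-16) top-left  bias=+0
  edge (12, 2)→(14, 4): d=(2,2) right/bottom  bias=-1
    (5,0)@(11, 1): e=[66,-22,0] → ·  [on edge]
    (6,1)@(13, 3): e=[22,22,0] → ·  [on edge]
    (5,2)@(11, 5): e=[34,2,8] → #
    (6,2)@(13, 5): e=[6,34,4] → #
    (7,2)@(15, 5): e=[-22,66,0] → ·  [on edge]
    (5,3)@(11, 7): e=[18,14,12] → #
    (6,3)@(13, 7): e=[-10,46,8] → ·
    (5,4)@(11, 9): e=[2,26,16] → #
    (6,4)@(13, 9): e=[-26,58,12] → ·
    (4,5)@(9, 11): e=[14,6,24] → #
    (5,5)@(11, 11): e=[-14,38,20] → ·
    (4,6)@(9, 13): e=[-2,18,28] → ·
  covered (5 px):
    · · · · · · · ·
    · · · · · · · ·
    · · · · · # # ·
    · · · · · # · ·
    · · · · · # · ·
    · · · · # · · ·
    · · · · · · · ·
    · · · · · · · ·
    · · · · · · · ·
    · · · · · · · ·
    · · · · · · · ·
T1:
  2·area = 69
  edge (12, 22)→(8, 21): d=(-4,-1) top-left  bias=+0
  edge (8, 21)→(5, 3): d=(-3,-18) top-left  bias=+0
  edge (5, 3)→(12, 22): d=(7,19) right/bottom  bias=-1
    (2,1)@(5, 3): e=[69,0,0] → ·  [on edge]
    (3,4)@(7, 9): e=[47,18,4] → #
    (4,4)@(9, 9): e=[49,54,-34] → ·
    (3,5)@(7, 11): e=[39,12,18] → #
    (4,5)@(9, 11): e=[41,48,-20] → ·
    (3,6)@(7, 13): e=[31,6,32] → #
    (4,6)@(9, 13): e=[33,42,-6] → ·
    (3,7)@(7, 15): e=[23,0,46] → #  [on edge]
    (4,7)@(9, 15): e=[25,36,8] → #
    (5,7)@(11, 15): e=[27,72,-30] → ·
    (3,8)@(7, 17): e=[15,-6,60] → ·
    (4,8)@(9, 17): e=[17,30,22] → #
  covered (9 px):
    · · · · · · · ·
    · · · · · · · ·
    · · · · · · · ·
    · · · · · · · ·
    · · · # · · · ·
    · · · # · · · ·
    · · · # · · · ·
    · · · # # · · ·
    · · · · # · · ·
    · · · · # · · ·
    · · · · # # · ·
T2:
  2·area = 52
  edge (0, 0)→(6, 20): d=(6,20) right/bottom  bias=-1
  edge (6, 20)→(4, 22): d=(-2,2) right/bottom  bias=-1
  edge (4, 22)→(0, 0): d=(-4,-22) top-left  bias=+0
    (0,2)@(1, 5): e=[10,40,2] → #
    (1,2)@(3, 5): e=[-30,36,46] → ·
    (0,3)@(1, 7): e=[22,36,-6] → ·
    (1,5)@(3, 11): e=[6,24,22] → #
    (2,5)@(5, 11): e=[-34,20,66] → ·
    (7,5)@(15, 11): e=[-234,0,286] → ·  [on edge]
    (1,6)@(3, 13): e=[18,20,14] → #
    (2,6)@(5, 13): e=[-22,16,58] → ·
    (6,6)@(13, 13): e=[-182,0,234] → ·  [on edge]
    (1,7)@(3, 15): e=[30,16,6] → #
    (2,7)@(5, 15): e=[-10,12,50] → ·
    (5,7)@(11, 15): e=[-130,0,182] → ·  [on edge]
    (4,8)@(9, 17): e=[-78,0,130] → ·  [on edge]
    (3,9)@(7, 19): e=[-26,0,78] → ·  [on edge]
    (2,10)@(5, 21): e=[26,0,26] → ·  [on edge]
  covered (6 px):
    · · · · · · · ·
    · · · · · · · ·
    # · · · · · · ·
    · · · · · · · ·
    · · · · · · · ·
    · # · · · · · ·
    · # · · · · · ·
    · # · · · · · ·
    · · # · · · · ·
    · · # · · · · ·
    · · · · · · · ·
T3:
  2·area = 26  (B↔C swapped to make it positive)
  edge (10, 4)→(3, 16): d=(-7,12) right/bottom  bias=-1
  edge (3, 16)→(2, 14): d=(-1,-2) top-left  bias=+0
  edge (2, 14)→(10, 4): d=(8,-10) top-left  bias=+0
    (3,4)@(7, 9): e=[1,15,10] → #
    (4,4)@(9, 9): e=[-23,19,30] → ·
    (2,5)@(5, 11): e=[11,9,6] → #
    (3,5)@(7, 11): e=[-13,13,26] → ·
    (1,6)@(3, 13): e=[21,3,2] → #
    (2,6)@(5, 13): e=[-3,7,22] → ·
    (1,7)@(3, 15): e=[7,1,18] → #
    (2,7)@(5, 15): e=[-17,5,38] → ·
    (1,8)@(3, 17): e=[-7,-1,34] → ·
  covered (4 px):
    · · · · · · · ·
    · · · · · · · ·
    · · · · · · · ·
    · · · · · · · ·
    · · · # · · · ·
    · · # · · · · ·
    · # · · · · · ·
    · # · · · · · ·
    · · · · · · · ·
    · · · · · · · ·
    · · · · · · · ·
T4:
  2·area = 74  (B↔C swapped to make it positive)
  edge (4, 8)→(10, 18): d=(6,10) right/bottom  bias=-1
  edge (10, 18)→(5, 22): d=(-5,4) right/bottom  bias=-1
  edge (5, 22)→(4, 8): d=(-1,-14) top-left  bias=+0
    (0,1)@(1, 3): e=[0,111,-37] → ·  [on edge]
    (2,5)@(5, 11): e=[8,55,11] → #
    (3,5)@(7, 11): e=[-12,47,39] → ·
    (2,6)@(5, 13): e=[20,45,9] → #
    (3,6)@(7, 13): e=[0,37,37] → ·  [on edge]
    (2,7)@(5, 15): e=[32,35,7] → #
    (3,7)@(7, 15): e=[12,27,35] → #
    (4,7)@(9, 15): e=[-8,19,63] → ·
    (2,8)@(5, 17): e=[44,25,5] → #
    (4,8)@(9, 17): e=[4,9,61] → #
    (5,8)@(11, 17): e=[-16,1,89] → ·
    (2,9)@(5, 19): e=[56,15,3] → #
  covered (10 px):
    · · · · · · · ·
    · · · · · · · ·
    · · · · · · · ·
    · · · · · · · ·
    · · · · · · · ·
    · · # · · · · ·
    · · # · · · · ·
    · · # # · · · ·
    · · # # # · · ·
    · · # # · · · ·
    · · # · · · · ·

Result: [6,24,14]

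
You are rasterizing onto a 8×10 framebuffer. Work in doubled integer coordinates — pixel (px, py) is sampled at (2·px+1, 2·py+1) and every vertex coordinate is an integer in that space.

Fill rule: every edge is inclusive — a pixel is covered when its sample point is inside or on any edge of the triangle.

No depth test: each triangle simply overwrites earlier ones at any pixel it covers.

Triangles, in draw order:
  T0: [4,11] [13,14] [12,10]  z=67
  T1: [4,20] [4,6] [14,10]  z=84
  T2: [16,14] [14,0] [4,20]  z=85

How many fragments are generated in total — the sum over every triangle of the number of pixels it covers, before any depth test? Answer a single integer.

T0:
  2·area = 33  (B↔C swapped to make it positive)
  edge (4, 11)→(12, 10): d=(8,-1) inclusive
  edge (12, 10)→(13, 14): d=(1,4) inclusive
  edge (13, 14)→(4, 11): d=(-9,-3) inclusive
    (2,5)@(5, 11): e=[1,29,3] → █
    (3,5)@(7, 11): e=[3,21,9] → █
    (4,5)@(9, 11): e=[5,13,15] → █
    (5,5)@(11, 11): e=[7,5,21] → █
    (6,5)@(13, 11): e=[9,-3,27] → ·
    (2,6)@(5, 13): e=[17,31,-15] → ·
    (3,6)@(7, 13): e=[19,23,-9] → ·
    (4,6)@(9, 13): e=[21,15,-3] → ·
    (5,6)@(11, 13): e=[23,7,3] → █
    (6,6)@(13, 13): e=[25,-1,9] → ·
    (5,7)@(11, 15): e=[39,9,-15] → ·
  covered (5 px):
    · · · · · · · ·
    · · · · · · · ·
    · · · · · · · ·
    · · · · · · · ·
    · · · · · · · ·
    · · █ █ █ █ · ·
    · · · · · █ · ·
    · · · · · · · ·
    · · · · · · · ·
    · · · · · · · ·
T1:
  2·area = 140
  edge (4, 20)→(4, 6): d=(0,-14) inclusive
  edge (4, 6)→(14, 10): d=(10,4) inclusive
  edge (14, 10)→(4, 20): d=(-10,10) inclusive
    (2,3)@(5, 7): e=[14,6,120] → █
    (3,3)@(7, 7): e=[42,-2,100] → ·
    (2,4)@(5, 9): e=[14,26,100] → █
    (3,4)@(7, 9): e=[42,18,80] → █
    (4,4)@(9, 9): e=[70,10,60] → █
    (5,4)@(11, 9): e=[98,2,40] → █
    (6,4)@(13, 9): e=[126,-6,20] → ·
    (7,4)@(15, 9): e=[154,-14,0] → ·  [on edge]
    (2,5)@(5, 11): e=[14,46,80] → █
    (6,5)@(13, 11): e=[126,14,0] → █  [on edge]
    (7,5)@(15, 11): e=[154,6,-20] → ·
    (2,6)@(5, 13): e=[14,66,60] → █
    (5,6)@(11, 13): e=[98,42,0] → █  [on edge]
    (4,7)@(9, 15): e=[70,70,0] → █  [on edge]
    (3,8)@(7, 17): e=[42,98,0] → █  [on edge]
    (2,9)@(5, 19): e=[14,126,0] → █  [on edge]
  covered (20 px):
    · · · · · · · ·
    · · · · · · · ·
    · · · · · · · ·
    · · █ · · · · ·
    · · █ █ █ █ · ·
    · · █ █ █ █ █ ·
    · · █ █ █ █ · ·
    · · █ █ █ · · ·
    · · █ █ · · · ·
    · · █ · · · · ·
T2:
  2·area = 180  (B↔C swapped to make it positive)
  edge (16, 14)→(4, 20): d=(-12,6) inclusive
  edge (4, 20)→(14, 0): d=(10,-20) inclusive
  edge (14, 0)→(16, 14): d=(2,14) inclusive
    (6,1)@(13, 3): e=[150,10,20] → █
    (7,1)@(15, 3): e=[138,50,-8] → ·
    (6,2)@(13, 5): e=[126,30,24] → █
    (7,2)@(15, 5): e=[114,70,-4] → ·
    (5,3)@(11, 7): e=[114,10,56] → █
    (7,3)@(15, 7): e=[90,90,0] → █  [on edge]
    (5,4)@(11, 9): e=[90,30,60] → █
    (4,5)@(9, 11): e=[78,10,92] → █
    (4,6)@(9, 13): e=[54,30,96] → █
    (3,7)@(7, 15): e=[42,10,128] → █
    (7,7)@(15, 15): e=[-6,170,16] → ·
    (3,8)@(7, 17): e=[18,30,132] → █
  covered (23 px):
    · · · · · · · ·
    · · · · · · █ ·
    · · · · · · █ ·
    · · · · · █ █ █
    · · · · · █ █ █
    · · · · █ █ █ █
    · · · · █ █ █ █
    · · · █ █ █ █ ·
    · · · █ █ · · ·
    · · █ · · · · ·

Answer: 48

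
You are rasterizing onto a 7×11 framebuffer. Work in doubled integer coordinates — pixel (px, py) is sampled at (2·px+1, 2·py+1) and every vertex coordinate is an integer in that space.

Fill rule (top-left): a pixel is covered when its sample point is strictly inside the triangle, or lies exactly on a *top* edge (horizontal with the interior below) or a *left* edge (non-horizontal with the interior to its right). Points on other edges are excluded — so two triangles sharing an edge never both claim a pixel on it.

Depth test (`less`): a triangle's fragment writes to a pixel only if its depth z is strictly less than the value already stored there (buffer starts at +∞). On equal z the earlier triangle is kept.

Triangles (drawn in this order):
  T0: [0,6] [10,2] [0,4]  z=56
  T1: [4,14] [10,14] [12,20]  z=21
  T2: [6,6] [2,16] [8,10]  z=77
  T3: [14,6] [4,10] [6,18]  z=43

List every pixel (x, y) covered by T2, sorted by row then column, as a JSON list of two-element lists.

T0:
  2·area = 20  (B↔C swapped to make it positive)
  edge (0, 6)→(0, 4): d=(0,-2) top-left  bias=+0
  edge (0, 4)→(10, 2): d=(10,-2) top-left  bias=+0
  edge (10, 2)→(0, 6): d=(-10,4) right/bottom  bias=-1
    (2,1)@(5, 3): e=[10,0,10] → █  [on edge]
    (3,1)@(7, 3): e=[14,4,2] → █
    (4,1)@(9, 3): e=[18,8,-6] → ·
    (0,2)@(1, 5): e=[2,12,6] → █
    (1,2)@(3, 5): e=[6,16,-2] → ·
    (2,2)@(5, 5): e=[10,20,-10] → ·
    (3,2)@(7, 5): e=[14,24,-18] → ·
    (0,3)@(1, 7): e=[2,32,-14] → ·
  covered (3 px):
    · · · · · · ·
    · · █ █ · · ·
    █ · · · · · ·
    · · · · · · ·
    · · · · · · ·
    · · · · · · ·
    · · · · · · ·
    · · · · · · ·
    · · · · · · ·
    · · · · · · ·
    · · · · · · ·
T1:
  2·area = 36
  edge (4, 14)→(10, 14): d=(6,0) top-left  bias=+0
  edge (10, 14)→(12, 20): d=(2,6) right/bottom  bias=-1
  edge (12, 20)→(4, 14): d=(-8,-6) top-left  bias=+0
    (3,2)@(7, 5): e=[-54,0,90] → ·  [on edge]
    (4,5)@(9, 11): e=[-18,0,54] → ·  [on edge]
    (3,7)@(7, 15): e=[6,20,10] → █
    (4,7)@(9, 15): e=[6,8,22] → █
    (5,7)@(11, 15): e=[6,-4,34] → ·
    (3,8)@(7, 17): e=[18,24,-6] → ·
    (4,8)@(9, 17): e=[18,12,6] → █
    (5,8)@(11, 17): e=[18,0,18] → ·  [on edge]
    (4,9)@(9, 19): e=[30,16,-10] → ·
    (5,9)@(11, 19): e=[30,4,2] → █
    (6,9)@(13, 19): e=[30,-8,14] → ·
    (5,10)@(11, 21): e=[42,8,-14] → ·
  covered (4 px):
    · · · · · · ·
    · · · · · · ·
    · · · · · · ·
    · · · · · · ·
    · · · · · · ·
    · · · · · · ·
    · · · · · · ·
    · · · █ █ · ·
    · · · · █ · ·
    · · · · · █ ·
    · · · · · · ·
T2:
  2·area = 36  (B↔C swapped to make it positive)
  edge (6, 6)→(8, 10): d=(2,4) right/bottom  bias=-1
  edge (8, 10)→(2, 16): d=(-6,6) right/bottom  bias=-1
  edge (2, 16)→(6, 6): d=(4,-10) top-left  bias=+0
    (6,2)@(13, 5): e=[-30,0,66] → ·  [on edge]
    (5,3)@(11, 7): e=[-18,0,54] → ·  [on edge]
    (2,4)@(5, 9): e=[10,24,2] → █
    (3,4)@(7, 9): e=[2,12,22] → █
    (4,4)@(9, 9): e=[-6,0,42] → ·  [on edge]
    (2,5)@(5, 11): e=[14,12,10] → █
    (3,5)@(7, 11): e=[6,0,30] → ·  [on edge]
    (2,6)@(5, 13): e=[18,0,18] → ·  [on edge]
    (1,7)@(3, 15): e=[30,0,6] → ·  [on edge]
    (0,8)@(1, 17): e=[42,0,-6] → ·  [on edge]
  covered (3 px):
    · · · · · · ·
    · · · · · · ·
    · · · · · · ·
    · · · · · · ·
    · · █ █ · · ·
    · · █ · · · ·
    · · · · · · ·
    · · · · · · ·
    · · · · · · ·
    · · · · · · ·
    · · · · · · ·
T3:
  2·area = 88  (B↔C swapped to make it positive)
  edge (14, 6)→(6, 18): d=(-8,12) right/bottom  bias=-1
  edge (6, 18)→(4, 10): d=(-2,-8) top-left  bias=+0
  edge (4, 10)→(14, 6): d=(10,-4) top-left  bias=+0
    (6,3)@(13, 7): e=[4,78,6] → █
    (3,4)@(7, 9): e=[60,26,2] → █
    (4,4)@(9, 9): e=[36,42,10] → █
    (5,4)@(11, 9): e=[12,58,18] → █
    (6,4)@(13, 9): e=[-12,74,26] → ·
    (2,5)@(5, 11): e=[68,6,14] → █
    (5,5)@(11, 11): e=[-4,54,38] → ·
    (2,6)@(5, 13): e=[52,2,34] → █
    (5,6)@(11, 13): e=[-20,50,58] → ·
    (2,7)@(5, 15): e=[36,-2,54] → ·
    (3,7)@(7, 15): e=[12,14,62] → █
    (4,7)@(9, 15): e=[-12,30,70] → ·
  covered (11 px):
    · · · · · · ·
    · · · · · · ·
    · · · · · · ·
    · · · · · · █
    · · · █ █ █ ·
    · · █ █ █ · ·
    · · █ █ █ · ·
    · · · █ · · ·
    · · · · · · ·
    · · · · · · ·
    · · · · · · ·

Final: [[2,4],[3,4],[2,5]]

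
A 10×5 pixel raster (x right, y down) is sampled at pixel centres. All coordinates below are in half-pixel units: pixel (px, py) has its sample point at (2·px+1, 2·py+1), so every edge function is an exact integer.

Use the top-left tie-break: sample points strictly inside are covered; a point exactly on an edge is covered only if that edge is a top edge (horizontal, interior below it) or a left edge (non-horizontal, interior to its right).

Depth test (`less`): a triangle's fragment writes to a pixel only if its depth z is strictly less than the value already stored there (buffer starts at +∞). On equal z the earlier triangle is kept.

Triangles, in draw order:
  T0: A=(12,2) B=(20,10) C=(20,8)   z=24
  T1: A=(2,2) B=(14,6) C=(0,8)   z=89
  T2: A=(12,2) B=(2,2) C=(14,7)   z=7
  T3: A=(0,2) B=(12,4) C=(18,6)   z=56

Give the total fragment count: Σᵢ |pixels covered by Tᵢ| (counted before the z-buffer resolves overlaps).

T0:
  2·area = 16  (B↔C swapped to make it positive)
  edge (12, 2)→(20, 8): d=(8,6) right/bottom  bias=-1
  edge (20, 8)→(20, 10): d=(0,2) right/bottom  bias=-1
  edge (20, 10)→(12, 2): d=(-8,-8) top-left  bias=+0
    (5,0)@(11, 1): e=[-2,18,0] → ·  [on edge]
    (6,1)@(13, 3): e=[2,14,0] → █  [on edge]
    (7,1)@(15, 3): e=[-10,10,16] → ·
    (6,2)@(13, 5): e=[18,14,-16] → ·
    (7,2)@(15, 5): e=[6,10,0] → █  [on edge]
    (8,2)@(17, 5): e=[-6,6,16] → ·
    (7,3)@(15, 7): e=[22,10,-16] → ·
    (8,3)@(17, 7): e=[10,6,0] → █  [on edge]
    (9,3)@(19, 7): e=[-2,2,16] → ·
    (8,4)@(17, 9): e=[26,6,-16] → ·
    (9,4)@(19, 9): e=[14,2,0] → █  [on edge]
  covered (4 px):
    · · · · · · · · · ·
    · · · · · · █ · · ·
    · · · · · · · █ · ·
    · · · · · · · · █ ·
    · · · · · · · · · █
T1:
  2·area = 80
  edge (2, 2)→(14, 6): d=(12,4) right/bottom  bias=-1
  edge (14, 6)→(0, 8): d=(-14,2) right/bottom  bias=-1
  edge (0, 8)→(2, 2): d=(2,-6) top-left  bias=+0
    (1,1)@(3, 3): e=[8,64,8] → █
    (2,1)@(5, 3): e=[0,60,20] → ·  [on edge]
    (0,2)@(1, 5): e=[40,40,0] → █  [on edge]
    (2,2)@(5, 5): e=[24,32,24] → █
    (3,2)@(7, 5): e=[16,28,36] → █
    (4,2)@(9, 5): e=[8,24,48] → █
    (5,2)@(11, 5): e=[0,20,60] → ·  [on edge]
    (0,3)@(1, 7): e=[64,12,4] → █
    (3,3)@(7, 7): e=[40,0,40] → ·  [on edge]
    (4,3)@(9, 7): e=[32,-4,52] → ·
    (8,3)@(17, 7): e=[0,-20,100] → ·  [on edge]
    (0,4)@(1, 9): e=[88,-16,8] → ·
  covered (9 px):
    · · · · · · · · · ·
    · █ · · · · · · · ·
    █ █ █ █ █ · · · · ·
    █ █ █ · · · · · · ·
    · · · · · · · · · ·
T2:
  2·area = 50  (B↔C swapped to make it positive)
  edge (12, 2)→(14, 7): d=(2,5) right/bottom  bias=-1
  edge (14, 7)→(2, 2): d=(-12,-5) top-left  bias=+0
  edge (2, 2)→(12, 2): d=(10,0) top-left  bias=+0
    (2,1)@(5, 3): e=[37,3,10] → █
    (3,1)@(7, 3): e=[27,13,10] → █
    (4,1)@(9, 3): e=[17,23,10] → █
    (5,1)@(11, 3): e=[7,33,10] → █
    (6,1)@(13, 3): e=[-3,43,10] → ·
    (2,2)@(5, 5): e=[41,-21,30] → ·
    (3,2)@(7, 5): e=[31,-11,30] → ·
    (4,2)@(9, 5): e=[21,-1,30] → ·
    (5,2)@(11, 5): e=[11,9,30] → █
    (6,2)@(13, 5): e=[1,19,30] → █
    (7,2)@(15, 5): e=[-9,29,30] → ·
    (5,3)@(11, 7): e=[15,-15,50] → ·
  covered (6 px):
    · · · · · · · · · ·
    · · █ █ █ █ · · · ·
    · · · · · █ █ · · ·
    · · · · · · · · · ·
    · · · · · · · · · ·
T3:
  2·area = 12
  edge (0, 2)→(12, 4): d=(12,2) right/bottom  bias=-1
  edge (12, 4)→(18, 6): d=(6,2) right/bottom  bias=-1
  edge (18, 6)→(0, 2): d=(-18,-4) top-left  bias=+0
    (1,0)@(3, 1): e=[-18,0,30] → ·  [on edge]
    (2,1)@(5, 3): e=[2,8,2] → █
    (3,1)@(7, 3): e=[-2,4,10] → ·
    (4,1)@(9, 3): e=[-6,0,18] → ·  [on edge]
    (2,2)@(5, 5): e=[26,20,-34] → ·
    (7,2)@(15, 5): e=[6,0,6] → ·  [on edge]
  covered (1 px):
    · · · · · · · · · ·
    · · █ · · · · · · ·
    · · · · · · · · · ·
    · · · · · · · · · ·
    · · · · · · · · · ·

Result: 20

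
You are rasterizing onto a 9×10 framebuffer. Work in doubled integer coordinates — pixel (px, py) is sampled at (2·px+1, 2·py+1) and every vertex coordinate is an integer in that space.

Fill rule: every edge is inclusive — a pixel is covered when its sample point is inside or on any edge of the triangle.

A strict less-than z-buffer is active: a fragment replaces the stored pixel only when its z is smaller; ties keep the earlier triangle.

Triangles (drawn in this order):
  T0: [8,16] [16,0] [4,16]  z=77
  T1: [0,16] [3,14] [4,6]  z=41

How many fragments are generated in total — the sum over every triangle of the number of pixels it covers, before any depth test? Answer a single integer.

T0:
  2·area = 64  (B↔C swapped to make it positive)
  edge (8, 16)→(4, 16): d=(-4,0) inclusive
  edge (4, 16)→(16, 0): d=(12,-16) inclusive
  edge (16, 0)→(8, 16): d=(-8,16) inclusive
    (6,2)@(13, 5): e=[44,12,8] → #
    (7,2)@(15, 5): e=[44,44,-24] → ·
    (5,3)@(11, 7): e=[36,4,24] → #
    (6,3)@(13, 7): e=[36,36,-8] → ·
    (5,4)@(11, 9): e=[28,28,8] → #
    (6,4)@(13, 9): e=[28,60,-24] → ·
    (4,5)@(9, 11): e=[20,20,24] → #
    (5,5)@(11, 11): e=[20,52,-8] → ·
    (3,6)@(7, 13): e=[12,12,40] → #
    (5,6)@(11, 13): e=[12,76,-24] → ·
    (2,7)@(5, 15): e=[4,4,56] → #
    (4,7)@(9, 15): e=[4,68,-8] → ·
  covered (8 px):
    · · · · · · · · ·
    · · · · · · · · ·
    · · · · · · # · ·
    · · · · · # · · ·
    · · · · · # · · ·
    · · · · # · · · ·
    · · · # # · · · ·
    · · # # · · · · ·
    · · · · · · · · ·
    · · · · · · · · ·
T1:
  2·area = 22  (B↔C swapped to make it positive)
  edge (0, 16)→(4, 6): d=(4,-10) inclusive
  edge (4, 6)→(3, 14): d=(-1,8) inclusive
  edge (3, 14)→(0, 16): d=(-3,2) inclusive
    (1,4)@(3, 9): e=[2,5,15] → #
    (2,4)@(5, 9): e=[22,-11,11] → ·
    (1,5)@(3, 11): e=[10,3,9] → #
    (2,5)@(5, 11): e=[30,-13,5] → ·
    (1,6)@(3, 13): e=[18,1,3] → #
    (2,6)@(5, 13): e=[38,-15,-1] → ·
    (0,7)@(1, 15): e=[6,15,1] → #
    (1,7)@(3, 15): e=[26,-1,-3] → ·
    (0,8)@(1, 17): e=[14,13,-5] → ·
  covered (4 px):
    · · · · · · · · ·
    · · · · · · · · ·
    · · · · · · · · ·
    · · · · · · · · ·
    · # · · · · · · ·
    · # · · · · · · ·
    · # · · · · · · ·
    # · · · · · · · ·
    · · · · · · · · ·
    · · · · · · · · ·

Result: 12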